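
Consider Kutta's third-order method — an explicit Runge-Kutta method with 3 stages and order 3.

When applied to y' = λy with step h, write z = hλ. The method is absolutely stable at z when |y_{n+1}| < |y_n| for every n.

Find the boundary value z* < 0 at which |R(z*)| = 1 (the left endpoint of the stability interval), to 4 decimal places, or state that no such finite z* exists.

Test eqn y'=λy, z=hλ:
  order 3, 3-stage ⇒ R(z)=1+z+z^2/2+z^3/6
  (e.g. R(-1.61)=-0.00950, |R|=0.00950)

Find x<0 with |R(x)|<1.
x=-1.61: |R|=0.0095
|R(-1.8)|=0.1520 |R(-0.63)|=0.5268 |R(-0.56)|=0.5675
Bisect:
  x_lo=-3.0178 |R|=2.0449  x_hi=-0.3364 |R|=0.7138
  mid=-1.67712 |R|=0.05697 →hi
  mid=-2.34747 |R|=0.74816 →hi
  mid=-2.68264 |R|=1.30199 →lo
  mid=-2.51505 |R|=1.00380 →lo
  mid=-2.43126 |R|=0.87096 →hi
  mid=-2.47316 |R|=0.93609 →hi
  mid=-2.49411 |R|=0.96962 →hi
  mid=-2.50458 |R|=0.98663 →hi
  ...
  [-2.51276,-2.51260] ⇒ x*=-2.5127
Stable set (-2.5127, 0).

left endpoint -2.5127.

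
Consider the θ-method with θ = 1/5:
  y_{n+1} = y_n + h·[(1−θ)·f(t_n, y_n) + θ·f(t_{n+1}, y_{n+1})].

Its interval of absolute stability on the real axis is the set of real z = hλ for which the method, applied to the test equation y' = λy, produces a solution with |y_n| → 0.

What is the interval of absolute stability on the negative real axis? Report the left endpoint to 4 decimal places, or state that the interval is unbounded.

Set f=λy, z=hλ:
  y_{n+1} = y_n + z·[4/5·y_n + 1/5·y_{n+1}] ⇒ (1 − 1/5z)y_{n+1} = (1 + 4/5z)y_n
  R(z) = (1 + 4/5z)/(1 − 1/5z).

Solve |R(x)|<1 on ℝ⁻.
x=-1.08: |R|=0.1118
R=−1: 1+4/5x = −1+1/5x ⇒ -3/5x=2 ⇒ x=2/(-3/5)=-3.3333
Confirm numerically:
  x=-3.210: |R|=0.95493 <1
  x=-3.128: |R|=0.92421 <1
  x=-2.090: |R|=0.47391 <1
  x=-1.993: |R|=0.42500 <1
  x=-3.907: |R|=1.19322 >1
  x=-3.622: |R|=1.10044 >1
  x=-3.389: |R|=1.01991 >1
Interval (-3.3333, 0).

z∈(-3.3333,0).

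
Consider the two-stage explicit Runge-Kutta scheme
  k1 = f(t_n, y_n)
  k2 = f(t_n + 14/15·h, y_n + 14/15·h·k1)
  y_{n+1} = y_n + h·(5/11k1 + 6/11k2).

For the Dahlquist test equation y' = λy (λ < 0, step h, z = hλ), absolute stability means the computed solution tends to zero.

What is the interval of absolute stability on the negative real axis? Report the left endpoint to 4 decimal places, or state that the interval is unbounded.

On y'=λy, z=hλ:
  k1=λy_n ⇒ h·k1=z·y_n;  k2=λ(1+14/15z)y_n ⇒ h·k2=z(1+14/15z)y_n
  y_{n+1}/y_n = 1 + 5/11z + 6/11z(1+14/15z) = 1 + z + 28/55z²
  Hence R(z) = 1 + z + 28/55z².

Need |R(x)|<1, x<0.
x=-0.99: |R|=0.5090
R=1: x+28/55x²=0 ⇒ x=−55/28=-1.9643; min R=1−1/(4·28/55)=0.5089>−1
Confirm numerically:
  x=-1.258: |R|=0.54767 <1
  x=-1.144: |R|=0.52227 <1
  x=-1.083: |R|=0.51411 <1
  x=-2.515: |R|=1.70511 >1
  x=-2.071: |R|=1.11251 >1
So |R|<1 on (-1.9643, 0).

(-1.9643, 0).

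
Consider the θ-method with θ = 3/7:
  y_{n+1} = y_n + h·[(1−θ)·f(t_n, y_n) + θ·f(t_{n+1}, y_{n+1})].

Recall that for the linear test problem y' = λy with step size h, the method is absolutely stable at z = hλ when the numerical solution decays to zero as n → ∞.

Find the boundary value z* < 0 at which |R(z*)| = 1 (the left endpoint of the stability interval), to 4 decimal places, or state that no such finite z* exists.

On y'=λy, z=hλ:
  y_{n+1} = y_n + z·[4/7·y_n + 3/7·y_{n+1}] ⇒ (1 − 3/7z)y_{n+1} = (1 + 4/7z)y_n
  Hence R(z) = (1 + 4/7z)/(1 − 3/7z).

Boundary: |R(x)|=1, x<0.
x=-0.74: |R|=0.4382
R=−1: 1+4/7x = −1+3/7x ⇒ -1/7x=2 ⇒ x=2/(-1/7)=-14.0000
Confirm numerically:
  x=-12.032: |R|=0.95433 <1
  x=-7.691: |R|=0.79021 <1
  x=-5.779: |R|=0.66220 <1
  x=-14.511: |R|=1.01011 >1
  x=-14.308: |R|=1.00617 >1
  x=-14.164: |R|=1.00331 >1
Stable set (-14.0000, 0).

z* = -14.0000.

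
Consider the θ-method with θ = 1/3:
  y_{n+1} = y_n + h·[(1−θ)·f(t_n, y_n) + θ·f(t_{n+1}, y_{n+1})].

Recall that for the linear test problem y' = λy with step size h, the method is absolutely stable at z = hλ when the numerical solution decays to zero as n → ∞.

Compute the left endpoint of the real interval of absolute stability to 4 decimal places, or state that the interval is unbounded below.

Set f=λy, z=hλ:
  y_{n+1} = y_n + z·[2/3·y_n + 1/3·y_{n+1}] ⇒ (1 − 1/3z)y_{n+1} = (1 + 2/3z)y_n
  Hence R(z) = (1 + 2/3z)/(1 − 1/3z).

Find x<0 with |R(x)|<1.
x=-1.72: |R|=0.0932
R=−1: 1+2/3x = −1+1/3x ⇒ -1/3x=2 ⇒ x=2/(-1/3)=-6.0000
Confirm numerically:
  x=-5.877: |R|=0.98614 <1
  x=-5.651: |R|=0.95966 <1
  x=-4.738: |R|=0.83691 <1
  x=-6.440: |R|=1.04661 >1
  x=-6.052: |R|=1.00574 >1
Stable set (-6.0000, 0).

z* = -6.0000.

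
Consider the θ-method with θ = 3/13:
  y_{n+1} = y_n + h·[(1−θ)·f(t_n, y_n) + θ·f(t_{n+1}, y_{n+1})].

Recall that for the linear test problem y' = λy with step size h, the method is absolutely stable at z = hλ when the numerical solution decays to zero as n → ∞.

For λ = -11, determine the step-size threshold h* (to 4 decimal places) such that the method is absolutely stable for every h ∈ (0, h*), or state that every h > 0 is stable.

(-3.7143,0); λ=-11 ⇒ h* = (26/7)/11 = 0.3377.

On y'=λy, z=hλ:
  y_{n+1} = y_n + z·[10/13·y_n + 3/13·y_{n+1}] ⇒ (1 − 3/13z)y_{n+1} = (1 + 10/13z)y_n
  Hence R(z) = (1 + 10/13z)/(1 − 3/13z).

Find x<0 with |R(x)|<1.
x=-0.68: |R|=0.4122
R=−1: 1+10/13x = −1+3/13x ⇒ -7/13x=2 ⇒ x=2/(-7/13)=-3.7143
Confirm numerically:
  x=-3.260: |R|=0.86040 <1
  x=-2.734: |R|=0.67635 <1
  x=-2.621: |R|=0.63318 <1
  x=-4.222: |R|=1.13847 >1
  x=-3.757: |R|=1.01232 >1
So |R|<1 on (-3.7143, 0).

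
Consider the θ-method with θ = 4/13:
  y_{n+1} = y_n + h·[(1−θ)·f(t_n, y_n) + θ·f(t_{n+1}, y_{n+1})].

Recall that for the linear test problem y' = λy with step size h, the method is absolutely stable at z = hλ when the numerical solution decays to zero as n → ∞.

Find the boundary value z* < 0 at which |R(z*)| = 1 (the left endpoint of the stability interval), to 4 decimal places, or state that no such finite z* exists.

Set f=λy, z=hλ:
  y_{n+1} = y_n + z·[9/13·y_n + 4/13·y_{n+1}] ⇒ (1 − 4/13z)y_{n+1} = (1 + 9/13z)y_n
  R(z) = (1 + 9/13z)/(1 − 4/13z).

Boundary: |R(x)|=1, x<0.
x=-1.38: |R|=0.0313
R=−1: 1+9/13x = −1+4/13x ⇒ -5/13x=2 ⇒ x=2/(-5/13)=-5.2000
Confirm numerically:
  x=-4.588: |R|=0.90240 <1
  x=-4.131: |R|=0.81896 <1
  x=-3.004: |R|=0.56108 <1
  x=-2.546: |R|=0.42762 <1
  x=-5.800: |R|=1.08287 >1
  x=-5.254: |R|=1.00794 >1
So |R|<1 on (-5.2000, 0).

left endpoint -5.2000.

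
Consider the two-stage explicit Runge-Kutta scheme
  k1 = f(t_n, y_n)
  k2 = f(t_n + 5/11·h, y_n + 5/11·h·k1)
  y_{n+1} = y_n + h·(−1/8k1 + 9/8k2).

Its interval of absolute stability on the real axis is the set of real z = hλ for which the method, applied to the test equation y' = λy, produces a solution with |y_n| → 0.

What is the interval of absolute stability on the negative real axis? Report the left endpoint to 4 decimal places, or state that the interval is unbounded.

Test eqn y'=λy, z=hλ:
  k1=λy_n ⇒ h·k1=z·y_n;  k2=λ(1+5/11z)y_n ⇒ h·k2=z(1+5/11z)y_n
  y_{n+1}/y_n = 1 − 1/8z + 9/8z(1+5/11z) = 1 + z + 45/88z²
  so R(z) = 1 + z + 45/88z².

Need |R(x)|<1, x<0.
x=-0.8: |R|=0.5273
R=1: x+45/88x²=0 ⇒ x=−88/45=-1.9556; min R=1−1/(4·45/88)=0.5111>−1
Confirm numerically:
  x=-1.547: |R|=0.67680 <1
  x=-1.261: |R|=0.55213 <1
  x=-1.068: |R|=0.51527 <1
  x=-0.894: |R|=0.51470 <1
  x=-2.096: |R|=1.15053 >1
  x=-2.054: |R|=1.10340 >1
Interval (-1.9556, 0).

z∈(-1.9556,0).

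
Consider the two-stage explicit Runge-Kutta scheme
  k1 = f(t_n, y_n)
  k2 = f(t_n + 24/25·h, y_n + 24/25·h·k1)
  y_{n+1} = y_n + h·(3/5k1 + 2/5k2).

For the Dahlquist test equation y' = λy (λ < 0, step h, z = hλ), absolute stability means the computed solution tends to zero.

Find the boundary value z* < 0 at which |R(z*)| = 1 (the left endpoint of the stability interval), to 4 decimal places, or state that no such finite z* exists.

On y'=λy, z=hλ:
  k1=λy_n ⇒ h·k1=z·y_n;  k2=λ(1+24/25z)y_n ⇒ h·k2=z(1+24/25z)y_n
  y_{n+1}/y_n = 1 + 3/5z + 2/5z(1+24/25z) = 1 + z + 48/125z²
  Hence R(z) = 1 + z + 48/125z².

Find x<0 with |R(x)|<1.
x=-0.68: |R|=0.4976
R=1: x+48/125x²=0 ⇒ x=−125/48=-2.6042; min R=1−1/(4·48/125)=0.3490>−1
Confirm numerically:
  x=-2.549: |R|=0.94600 <1
  x=-2.191: |R|=0.65238 <1
  x=-2.190: |R|=0.65170 <1
  x=-1.463: |R|=0.35890 <1
  x=-2.688: |R|=1.08653 >1
  x=-2.662: |R|=1.05912 >1
Interval (-2.6042, 0).

left endpoint -2.6042.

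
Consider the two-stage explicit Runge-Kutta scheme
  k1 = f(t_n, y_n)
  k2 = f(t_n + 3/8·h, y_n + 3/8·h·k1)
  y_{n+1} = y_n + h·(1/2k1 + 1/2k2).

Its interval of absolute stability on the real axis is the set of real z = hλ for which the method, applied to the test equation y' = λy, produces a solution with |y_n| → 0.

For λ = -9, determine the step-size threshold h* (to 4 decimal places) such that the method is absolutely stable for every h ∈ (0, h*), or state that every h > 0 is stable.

(-5.3333,0); λ=-9 ⇒ h* = (16/3)/9 = 0.5926.

On y'=λy, z=hλ:
  k1=λy_n ⇒ h·k1=z·y_n;  k2=λ(1+3/8z)y_n ⇒ h·k2=z(1+3/8z)y_n
  y_{n+1}/y_n = 1 + 1/2z + 1/2z(1+3/8z) = 1 + z + 3/16z²
  ⇒ R(z) = 1 + z + 3/16z².

Find x<0 with |R(x)|<1.
x=-0.95: |R|=0.2192
R=1: x+3/16x²=0 ⇒ x=−16/3=-5.3333; min R=1−1/(4·3/16)=-0.3333>−1
Confirm numerically:
  x=-5.311: |R|=0.97776 <1
  x=-4.033: |R|=0.01670 <1
  x=-3.188: |R|=0.28237 <1
  x=-3.070: |R|=0.30283 <1
  x=-5.909: |R|=1.63780 >1
  x=-5.363: |R|=1.02983 >1
So |R|<1 on (-5.3333, 0).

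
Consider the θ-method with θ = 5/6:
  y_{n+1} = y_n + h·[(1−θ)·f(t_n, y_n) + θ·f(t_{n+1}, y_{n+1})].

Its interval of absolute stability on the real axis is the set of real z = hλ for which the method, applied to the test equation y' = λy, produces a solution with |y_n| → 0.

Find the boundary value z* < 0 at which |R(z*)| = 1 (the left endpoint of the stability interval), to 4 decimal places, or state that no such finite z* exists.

unbounded; (−∞, 0).

With y'=λy (z=hλ):
  y_{n+1} = y_n + z·[1/6·y_n + 5/6·y_{n+1}] ⇒ (1 − 5/6z)y_{n+1} = (1 + 1/6z)y_n
  so R(z) = (1 + 1/6z)/(1 − 5/6z).

Boundary: |R(x)|=1, x<0.
x=-1.6: |R|=0.3143
x=-2: |R|=0.2500
x=-10: |R|=0.0714
x=-100: |R|=0.1858
θ=5/6≥1/2 ⇒ |1+1/6x|<|1−5/6x| ∀x<0 ⇒ unbounded interval.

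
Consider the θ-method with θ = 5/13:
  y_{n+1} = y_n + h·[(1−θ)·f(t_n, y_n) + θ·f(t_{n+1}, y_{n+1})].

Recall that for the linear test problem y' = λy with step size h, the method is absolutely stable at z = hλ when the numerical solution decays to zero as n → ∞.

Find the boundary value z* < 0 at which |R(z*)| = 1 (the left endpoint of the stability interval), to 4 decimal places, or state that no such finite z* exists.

z* = -8.6667.

With y'=λy (z=hλ):
  y_{n+1} = y_n + z·[8/13·y_n + 5/13·y_{n+1}] ⇒ (1 − 5/13z)y_{n+1} = (1 + 8/13z)y_n
  R(z) = (1 + 8/13z)/(1 − 5/13z).

Boundary: |R(x)|=1, x<0.
x=-1.07: |R|=0.2420
R=−1: 1+8/13x = −1+5/13x ⇒ -3/13x=2 ⇒ x=2/(-3/13)=-8.6667
Confirm numerically:
  x=-8.412: |R|=0.98612 <1
  x=-6.705: |R|=0.87351 <1
  x=-4.410: |R|=0.63566 <1
  x=-8.981: |R|=1.01629 >1
  x=-8.962: |R|=1.01533 >1
  x=-8.945: |R|=1.01447 >1
Interval (-8.6667, 0).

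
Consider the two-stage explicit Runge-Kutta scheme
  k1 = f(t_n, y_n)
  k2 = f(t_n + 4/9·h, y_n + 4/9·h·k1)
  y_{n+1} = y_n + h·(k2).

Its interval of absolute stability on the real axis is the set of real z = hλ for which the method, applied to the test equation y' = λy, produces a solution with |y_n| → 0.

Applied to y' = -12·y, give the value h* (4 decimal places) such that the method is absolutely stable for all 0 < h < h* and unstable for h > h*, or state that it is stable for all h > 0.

(-2.2500,0); λ=-12 ⇒ h* = (9/4)/12 = 0.1875.

Set f=λy, z=hλ:
  k1=λy_n ⇒ h·k1=z·y_n;  k2=λ(1+4/9z)y_n ⇒ h·k2=z(1+4/9z)y_n
  y_{n+1}/y_n = 1 + z(1+4/9z) = 1 + z + 4/9z²
  Hence R(z) = 1 + z + 4/9z².

Find x<0 with |R(x)|<1.
x=-1.55: |R|=0.5178
R=1: x+4/9x²=0 ⇒ x=−9/4=-2.2500; min R=1−1/(4·4/9)=0.4375>−1
Confirm numerically:
  x=-1.647: |R|=0.55860 <1
  x=-1.598: |R|=0.53694 <1
  x=-1.131: |R|=0.43752 <1
  x=-2.786: |R|=1.66369 >1
  x=-2.768: |R|=1.63726 >1
  x=-2.532: |R|=1.31734 >1
So |R|<1 on (-2.2500, 0).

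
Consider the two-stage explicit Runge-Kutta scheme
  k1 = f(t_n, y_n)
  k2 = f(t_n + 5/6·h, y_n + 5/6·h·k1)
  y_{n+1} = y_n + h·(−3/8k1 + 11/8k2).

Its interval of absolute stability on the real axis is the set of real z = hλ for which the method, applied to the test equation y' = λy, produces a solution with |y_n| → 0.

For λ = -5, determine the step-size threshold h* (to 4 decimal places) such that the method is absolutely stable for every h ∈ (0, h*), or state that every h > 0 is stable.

Test eqn y'=λy, z=hλ:
  k1=λy_n ⇒ h·k1=z·y_n;  k2=λ(1+5/6z)y_n ⇒ h·k2=z(1+5/6z)y_n
  y_{n+1}/y_n = 1 − 3/8z + 11/8z(1+5/6z) = 1 + z + 55/48z²
  R(z) = 1 + z + 55/48z².

Need |R(x)|<1, x<0.
x=-0.69: |R|=0.8555
R=1: x+55/48x²=0 ⇒ x=−48/55=-0.8727; min R=1−1/(4·55/48)=0.7818>−1
Confirm numerically:
  x=-0.847: |R|=0.97503 <1
  x=-0.677: |R|=0.84817 <1
  x=-0.403: |R|=0.78309 <1
  x=-0.391: |R|=0.78418 <1
  x=-1.305: |R|=1.64638 >1
  x=-0.933: |R|=1.06444 >1
Stable set (-0.8727, 0).

(-0.8727,0); λ=-5 ⇒ h* = (48/55)/5 = 0.1745.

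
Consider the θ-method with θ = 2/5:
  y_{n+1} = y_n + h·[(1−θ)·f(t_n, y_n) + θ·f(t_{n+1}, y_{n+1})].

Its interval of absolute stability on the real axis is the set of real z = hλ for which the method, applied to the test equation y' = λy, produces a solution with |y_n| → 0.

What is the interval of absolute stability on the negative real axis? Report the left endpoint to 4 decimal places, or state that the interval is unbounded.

On y'=λy, z=hλ:
  y_{n+1} = y_n + z·[3/5·y_n + 2/5·y_{n+1}] ⇒ (1 − 2/5z)y_{n+1} = (1 + 3/5z)y_n
  ⇒ R(z) = (1 + 3/5z)/(1 − 2/5z).

Find x<0 with |R(x)|<1.
x=-0.72: |R|=0.4410
R=−1: 1+3/5x = −1+2/5x ⇒ -1/5x=2 ⇒ x=2/(-1/5)=-10.0000
Confirm numerically:
  x=-9.813: |R|=0.99241 <1
  x=-6.852: |R|=0.83169 <1
  x=-4.580: |R|=0.61723 <1
  x=-4.477: |R|=0.60420 <1
  x=-10.311: |R|=1.01214 >1
  x=-10.304: |R|=1.01187 >1
So |R|<1 on (-10.0000, 0).

(-10.0000, 0).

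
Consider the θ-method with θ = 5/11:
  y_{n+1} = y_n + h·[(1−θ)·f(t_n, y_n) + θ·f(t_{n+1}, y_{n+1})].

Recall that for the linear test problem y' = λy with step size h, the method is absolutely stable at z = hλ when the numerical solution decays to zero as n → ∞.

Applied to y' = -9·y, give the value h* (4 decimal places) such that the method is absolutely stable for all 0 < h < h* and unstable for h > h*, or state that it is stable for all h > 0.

On y'=λy, z=hλ:
  y_{n+1} = y_n + z·[6/11·y_n + 5/11·y_{n+1}] ⇒ (1 − 5/11z)y_{n+1} = (1 + 6/11z)y_n
  R(z) = (1 + 6/11z)/(1 − 5/11z).

Boundary: |R(x)|=1, x<0.
x=-1.09: |R|=0.2711
R=−1: 1+6/11x = −1+5/11x ⇒ -1/11x=2 ⇒ x=2/(-1/11)=-22.0000
Confirm numerically:
  x=-20.109: |R|=0.98305 <1
  x=-14.766: |R|=0.91472 <1
  x=-11.203: |R|=0.83889 <1
  x=-22.397: |R|=1.00323 >1
  x=-22.342: |R|=1.00279 >1
  x=-22.274: |R|=1.00224 >1
Stable set (-22.0000, 0).

(-22.0000,0); λ=-9 ⇒ h* = (22)/9 = 2.4444.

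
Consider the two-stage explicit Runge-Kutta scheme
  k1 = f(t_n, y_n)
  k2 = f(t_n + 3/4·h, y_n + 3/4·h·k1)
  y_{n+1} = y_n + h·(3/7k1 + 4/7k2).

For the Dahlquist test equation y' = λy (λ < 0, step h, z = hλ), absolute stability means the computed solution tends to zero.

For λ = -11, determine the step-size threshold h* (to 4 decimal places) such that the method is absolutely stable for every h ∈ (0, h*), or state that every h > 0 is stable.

Set f=λy, z=hλ:
  k1=λy_n ⇒ h·k1=z·y_n;  k2=λ(1+3/4z)y_n ⇒ h·k2=z(1+3/4z)y_n
  y_{n+1}/y_n = 1 + 3/7z + 4/7z(1+3/4z) = 1 + z + 3/7z²
  Hence R(z) = 1 + z + 3/7z².

Need |R(x)|<1, x<0.
x=-0.68: |R|=0.5182
R=1: x+3/7x²=0 ⇒ x=−7/3=-2.3333; min R=1−1/(4·3/7)=0.4167>−1
Confirm numerically:
  x=-1.771: |R|=0.57319 <1
  x=-1.679: |R|=0.52916 <1
  x=-1.535: |R|=0.47481 <1
  x=-1.097: |R|=0.41875 <1
  x=-2.647: |R|=1.35583 >1
  x=-2.621: |R|=1.32313 >1
  x=-2.377: |R|=1.04448 >1
Interval (-2.3333, 0).

(-2.3333,0); λ=-11 ⇒ h* = (7/3)/11 = 0.2121.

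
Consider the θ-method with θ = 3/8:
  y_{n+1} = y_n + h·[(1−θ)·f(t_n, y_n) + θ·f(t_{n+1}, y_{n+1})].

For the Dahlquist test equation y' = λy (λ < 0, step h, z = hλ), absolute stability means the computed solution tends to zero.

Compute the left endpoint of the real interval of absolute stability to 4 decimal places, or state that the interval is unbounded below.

Test eqn y'=λy, z=hλ:
  y_{n+1} = y_n + z·[5/8·y_n + 3/8·y_{n+1}] ⇒ (1 − 3/8z)y_{n+1} = (1 + 5/8z)y_n
  ⇒ R(z) = (1 + 5/8z)/(1 − 3/8z).

Solve |R(x)|<1 on ℝ⁻.
x=-1.58: |R|=0.0078
R=−1: 1+5/8x = −1+3/8x ⇒ -1/4x=2 ⇒ x=2/(-1/4)=-8.0000
Confirm numerically:
  x=-7.799: |R|=0.98720 <1
  x=-6.288: |R|=0.87254 <1
  x=-5.620: |R|=0.80853 <1
  x=-8.264: |R|=1.01610 >1
  x=-8.026: |R|=1.00162 >1
Interval (-8.0000, 0).

left endpoint -8.0000.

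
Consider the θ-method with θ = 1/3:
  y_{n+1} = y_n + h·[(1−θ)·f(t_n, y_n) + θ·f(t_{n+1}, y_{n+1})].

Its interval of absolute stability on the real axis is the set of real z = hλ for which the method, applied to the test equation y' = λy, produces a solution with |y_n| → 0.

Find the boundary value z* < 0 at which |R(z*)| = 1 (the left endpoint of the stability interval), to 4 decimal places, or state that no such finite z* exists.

Set f=λy, z=hλ:
  y_{n+1} = y_n + z·[2/3·y_n + 1/3·y_{n+1}] ⇒ (1 − 1/3z)y_{n+1} = (1 + 2/3z)y_n
  so R(z) = (1 + 2/3z)/(1 − 1/3z).

Solve |R(x)|<1 on ℝ⁻.
x=-0.86: |R|=0.3316
R=−1: 1+2/3x = −1+1/3x ⇒ -1/3x=2 ⇒ x=2/(-1/3)=-6.0000
Confirm numerically:
  x=-5.727: |R|=0.96872 <1
  x=-4.919: |R|=0.86349 <1
  x=-4.570: |R|=0.81110 <1
  x=-4.220: |R|=0.75346 <1
  x=-6.394: |R|=1.04194 >1
  x=-6.358: |R|=1.03826 >1
  x=-6.248: |R|=1.02682 >1
Stable set (-6.0000, 0).

left endpoint -6.0000.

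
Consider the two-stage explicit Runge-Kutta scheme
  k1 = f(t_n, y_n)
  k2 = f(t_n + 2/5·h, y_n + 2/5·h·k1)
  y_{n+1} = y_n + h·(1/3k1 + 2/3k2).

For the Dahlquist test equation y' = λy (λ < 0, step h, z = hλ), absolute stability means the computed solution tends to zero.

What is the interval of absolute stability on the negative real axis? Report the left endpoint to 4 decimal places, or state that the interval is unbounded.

z∈(-3.7500,0).

With y'=λy (z=hλ):
  k1=λy_n ⇒ h·k1=z·y_n;  k2=λ(1+2/5z)y_n ⇒ h·k2=z(1+2/5z)y_n
  y_{n+1}/y_n = 1 + 1/3z + 2/3z(1+2/5z) = 1 + z + 4/15z²
  so R(z) = 1 + z + 4/15z².

Find x<0 with |R(x)|<1.
x=-1.39: |R|=0.1252
R=1: x+4/15x²=0 ⇒ x=−15/4=-3.7500; min R=1−1/(4·4/15)=0.0625>−1
Confirm numerically:
  x=-3.567: |R|=0.82593 <1
  x=-2.820: |R|=0.30064 <1
  x=-2.459: |R|=0.15345 <1
  x=-1.920: |R|=0.06304 <1
  x=-4.311: |R|=1.64493 >1
  x=-3.921: |R|=1.17880 >1
  x=-3.825: |R|=1.07650 >1
So |R|<1 on (-3.7500, 0).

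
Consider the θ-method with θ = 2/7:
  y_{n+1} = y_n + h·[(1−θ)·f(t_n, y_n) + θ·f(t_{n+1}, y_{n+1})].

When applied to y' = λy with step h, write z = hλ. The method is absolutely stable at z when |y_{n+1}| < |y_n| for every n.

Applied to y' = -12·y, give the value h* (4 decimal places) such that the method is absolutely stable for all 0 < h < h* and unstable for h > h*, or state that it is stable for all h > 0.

(-4.6667,0); λ=-12 ⇒ h* = (14/3)/12 = 0.3889.

Test eqn y'=λy, z=hλ:
  y_{n+1} = y_n + z·[5/7·y_n + 2/7·y_{n+1}] ⇒ (1 − 2/7z)y_{n+1} = (1 + 5/7z)y_n
  ⇒ R(z) = (1 + 5/7z)/(1 − 2/7z).

Find x<0 with |R(x)|<1.
x=-0.91: |R|=0.2778
R=−1: 1+5/7x = −1+2/7x ⇒ -3/7x=2 ⇒ x=2/(-3/7)=-4.6667
Confirm numerically:
  x=-3.948: |R|=0.85526 <1
  x=-2.822: |R|=0.56232 <1
  x=-2.748: |R|=0.53937 <1
  x=-2.348: |R|=0.40527 <1
  x=-4.986: |R|=1.05645 >1
  x=-4.944: |R|=1.04927 >1
  x=-4.921: |R|=1.04530 >1
Stable set (-4.6667, 0).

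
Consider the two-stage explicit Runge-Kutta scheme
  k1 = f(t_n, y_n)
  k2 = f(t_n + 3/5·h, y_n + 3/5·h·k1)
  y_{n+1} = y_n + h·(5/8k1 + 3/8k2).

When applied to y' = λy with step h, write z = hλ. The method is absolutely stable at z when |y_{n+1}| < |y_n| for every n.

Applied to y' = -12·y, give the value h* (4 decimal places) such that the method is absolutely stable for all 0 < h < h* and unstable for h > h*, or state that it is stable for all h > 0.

(-4.4444,0); λ=-12 ⇒ h* = (40/9)/12 = 0.3704.

Test eqn y'=λy, z=hλ:
  k1=λy_n ⇒ h·k1=z·y_n;  k2=λ(1+3/5z)y_n ⇒ h·k2=z(1+3/5z)y_n
  y_{n+1}/y_n = 1 + 5/8z + 3/8z(1+3/5z) = 1 + z + 9/40z²
  ⇒ R(z) = 1 + z + 9/40z².

Boundary: |R(x)|=1, x<0.
x=-1.34: |R|=0.0640
R=1: x+9/40x²=0 ⇒ x=−40/9=-4.4444; min R=1−1/(4·9/40)=-0.1111>−1
Confirm numerically:
  x=-4.145: |R|=0.72073 <1
  x=-3.772: |R|=0.42930 <1
  x=-3.475: |R|=0.24202 <1
  x=-2.143: |R|=0.10970 <1
  x=-4.932: |R|=1.54104 >1
  x=-4.614: |R|=1.17602 >1
  x=-4.551: |R|=1.10911 >1
So |R|<1 on (-4.4444, 0).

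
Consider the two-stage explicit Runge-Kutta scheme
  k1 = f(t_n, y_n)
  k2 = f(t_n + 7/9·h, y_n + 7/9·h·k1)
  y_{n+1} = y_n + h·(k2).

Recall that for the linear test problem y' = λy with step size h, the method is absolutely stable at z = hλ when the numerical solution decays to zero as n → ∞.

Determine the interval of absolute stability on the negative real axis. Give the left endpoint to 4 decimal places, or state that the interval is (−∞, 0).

On y'=λy, z=hλ:
  k1=λy_n ⇒ h·k1=z·y_n;  k2=λ(1+7/9z)y_n ⇒ h·k2=z(1+7/9z)y_n
  y_{n+1}/y_n = 1 + z(1+7/9z) = 1 + z + 7/9z²
  R(z) = 1 + z + 7/9z².

Need |R(x)|<1, x<0.
x=-1.14: |R|=0.8708
R=1: x+7/9x²=0 ⇒ x=−9/7=-1.2857; min R=1−1/(4·7/9)=0.6786>−1
Confirm numerically:
  x=-1.134: |R|=0.86619 <1
  x=-1.013: |R|=0.78513 <1
  x=-0.884: |R|=0.72380 <1
  x=-1.870: |R|=1.84981 >1
  x=-1.397: |R|=1.12092 >1
  x=-1.326: |R|=1.04155 >1
Stable set (-1.2857, 0).

z∈(-1.2857,0).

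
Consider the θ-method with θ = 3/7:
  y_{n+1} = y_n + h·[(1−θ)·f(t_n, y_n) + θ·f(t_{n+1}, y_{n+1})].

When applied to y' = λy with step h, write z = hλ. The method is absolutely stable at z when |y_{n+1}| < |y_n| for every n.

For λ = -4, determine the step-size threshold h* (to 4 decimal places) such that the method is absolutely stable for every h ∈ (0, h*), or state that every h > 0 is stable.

(-14.0000,0); λ=-4 ⇒ h* = (14)/4 = 3.5000.

On y'=λy, z=hλ:
  y_{n+1} = y_n + z·[4/7·y_n + 3/7·y_{n+1}] ⇒ (1 − 3/7z)y_{n+1} = (1 + 4/7z)y_n
  so R(z) = (1 + 4/7z)/(1 − 3/7z).

Find x<0 with |R(x)|<1.
x=-1.59: |R|=0.0544
R=−1: 1+4/7x = −1+3/7x ⇒ -1/7x=2 ⇒ x=2/(-1/7)=-14.0000
Confirm numerically:
  x=-13.298: |R|=0.98503 <1
  x=-7.797: |R|=0.79589 <1
  x=-7.007: |R|=0.75044 <1
  x=-6.981: |R|=0.74881 <1
  x=-14.371: |R|=1.00740 >1
  x=-14.056: |R|=1.00114 >1
  x=-14.027: |R|=1.00055 >1
Stable set (-14.0000, 0).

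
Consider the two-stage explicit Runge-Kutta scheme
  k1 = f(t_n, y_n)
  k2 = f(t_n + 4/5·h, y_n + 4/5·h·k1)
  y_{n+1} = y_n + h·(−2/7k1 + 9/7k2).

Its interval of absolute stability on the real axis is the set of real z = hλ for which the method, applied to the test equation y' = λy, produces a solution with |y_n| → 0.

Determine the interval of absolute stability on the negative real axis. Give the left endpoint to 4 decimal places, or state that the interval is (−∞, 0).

On y'=λy, z=hλ:
  k1=λy_n ⇒ h·k1=z·y_n;  k2=λ(1+4/5z)y_n ⇒ h·k2=z(1+4/5z)y_n
  y_{n+1}/y_n = 1 − 2/7z + 9/7z(1+4/5z) = 1 + z + 36/35z²
  R(z) = 1 + z + 36/35z².

Need |R(x)|<1, x<0.
x=-1.59: |R|=2.0103
R=1: x+36/35x²=0 ⇒ x=−35/36=-0.9722; min R=1−1/(4·36/35)=0.7569>−1
Confirm numerically:
  x=-0.796: |R|=0.85572 <1
  x=-0.683: |R|=0.79682 <1
  x=-0.540: |R|=0.75993 <1
  x=-0.471: |R|=0.75718 <1
  x=-1.240: |R|=1.34153 >1
  x=-1.239: |R|=1.33998 >1
Interval (-0.9722, 0).

z∈(-0.9722,0).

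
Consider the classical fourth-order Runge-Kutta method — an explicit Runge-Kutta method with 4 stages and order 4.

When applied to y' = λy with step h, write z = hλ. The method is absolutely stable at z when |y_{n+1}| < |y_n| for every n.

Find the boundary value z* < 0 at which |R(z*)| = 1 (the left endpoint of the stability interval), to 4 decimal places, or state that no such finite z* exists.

left endpoint -2.7853.

With y'=λy (z=hλ):
  order 4, 4-stage ⇒ R(z)=1+z+z^2/2+z^3/6+z^4/24
  (e.g. R(-0.81)=0.44741, |R|=0.44741)

Boundary: |R(x)|=1, x<0.
x=-0.81: |R|=0.4474
|R(-3.13)|=1.6569 |R(-2.08)|=0.3633 |R(-0.9)|=0.4108
Bisect:
  x_lo=-3.4188 |R|=2.4576  x_hi=-0.3924 |R|=0.6755
  mid=-1.90559 |R|=0.30618 →hi
  mid=-2.66220 |R|=0.82973 →hi
  mid=-3.04050 |R|=1.45807 →lo
  mid=-2.85135 |R|=1.10425 →lo
  mid=-2.75677 |R|=0.95785 →hi
  mid=-2.80406 |R|=1.02867 →lo
  mid=-2.78042 |R|=0.99267 →hi
  mid=-2.79224 |R|=1.01052 →lo
  ...
  [-2.78541,-2.78522] ⇒ x*=-2.7853
So |R|<1 on (-2.7853, 0).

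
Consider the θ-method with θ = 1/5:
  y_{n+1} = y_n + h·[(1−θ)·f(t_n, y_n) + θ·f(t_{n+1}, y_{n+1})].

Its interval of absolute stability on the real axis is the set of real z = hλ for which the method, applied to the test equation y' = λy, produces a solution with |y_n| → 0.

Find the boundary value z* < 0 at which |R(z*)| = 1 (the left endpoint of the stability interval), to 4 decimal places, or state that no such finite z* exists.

Test eqn y'=λy, z=hλ:
  y_{n+1} = y_n + z·[4/5·y_n + 1/5·y_{n+1}] ⇒ (1 − 1/5z)y_{n+1} = (1 + 4/5z)y_n
  R(z) = (1 + 4/5z)/(1 − 1/5z).

Need |R(x)|<1, x<0.
x=-0.82: |R|=0.2955
R=−1: 1+4/5x = −1+1/5x ⇒ -3/5x=2 ⇒ x=2/(-3/5)=-3.3333
Confirm numerically:
  x=-3.129: |R|=0.92459 <1
  x=-3.028: |R|=0.88590 <1
  x=-2.402: |R|=0.62253 <1
  x=-2.070: |R|=0.46393 <1
  x=-3.747: |R|=1.14188 >1
  x=-3.680: |R|=1.11982 >1
  x=-3.429: |R|=1.03405 >1
Interval (-3.3333, 0).

left endpoint -3.3333.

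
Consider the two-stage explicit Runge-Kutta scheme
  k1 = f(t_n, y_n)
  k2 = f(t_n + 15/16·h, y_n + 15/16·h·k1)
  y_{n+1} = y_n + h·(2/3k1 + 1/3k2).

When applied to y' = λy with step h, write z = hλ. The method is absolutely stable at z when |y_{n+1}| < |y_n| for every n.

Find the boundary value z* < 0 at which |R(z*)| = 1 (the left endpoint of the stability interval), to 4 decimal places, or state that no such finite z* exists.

z* = -3.2000.

Test eqn y'=λy, z=hλ:
  k1=λy_n ⇒ h·k1=z·y_n;  k2=λ(1+15/16z)y_n ⇒ h·k2=z(1+15/16z)y_n
  y_{n+1}/y_n = 1 + 2/3z + 1/3z(1+15/16z) = 1 + z + 5/16z²
  Hence R(z) = 1 + z + 5/16z².

Find x<0 with |R(x)|<1.
x=-1.1: |R|=0.2781
R=1: x+5/16x²=0 ⇒ x=−16/5=-3.2000; min R=1−1/(4·5/16)=0.2000>−1
Confirm numerically:
  x=-2.953: |R|=0.77207 <1
  x=-2.512: |R|=0.45992 <1
  x=-1.854: |R|=0.22016 <1
  x=-3.748: |R|=1.64185 >1
  x=-3.574: |R|=1.41771 >1
Interval (-3.2000, 0).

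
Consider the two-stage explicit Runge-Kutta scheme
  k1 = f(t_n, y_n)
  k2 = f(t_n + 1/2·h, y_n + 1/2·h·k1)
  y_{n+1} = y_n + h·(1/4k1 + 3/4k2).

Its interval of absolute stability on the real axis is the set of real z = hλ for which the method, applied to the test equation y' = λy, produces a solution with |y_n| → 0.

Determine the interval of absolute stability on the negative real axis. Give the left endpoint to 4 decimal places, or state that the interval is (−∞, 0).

Test eqn y'=λy, z=hλ:
  k1=λy_n ⇒ h·k1=z·y_n;  k2=λ(1+1/2z)y_n ⇒ h·k2=z(1+1/2z)y_n
  y_{n+1}/y_n = 1 + 1/4z + 3/4z(1+1/2z) = 1 + z + 3/8z²
  R(z) = 1 + z + 3/8z².

Need |R(x)|<1, x<0.
x=-1.09: |R|=0.3555
R=1: x+3/8x²=0 ⇒ x=−8/3=-2.6667; min R=1−1/(4·3/8)=0.3333>−1
Confirm numerically:
  x=-2.102: |R|=0.55490 <1
  x=-1.546: |R|=0.35029 <1
  x=-1.351: |R|=0.33345 <1
  x=-1.217: |R|=0.33841 <1
  x=-2.952: |R|=1.31586 >1
  x=-2.849: |R|=1.19480 >1
So |R|<1 on (-2.6667, 0).

z∈(-2.6667,0).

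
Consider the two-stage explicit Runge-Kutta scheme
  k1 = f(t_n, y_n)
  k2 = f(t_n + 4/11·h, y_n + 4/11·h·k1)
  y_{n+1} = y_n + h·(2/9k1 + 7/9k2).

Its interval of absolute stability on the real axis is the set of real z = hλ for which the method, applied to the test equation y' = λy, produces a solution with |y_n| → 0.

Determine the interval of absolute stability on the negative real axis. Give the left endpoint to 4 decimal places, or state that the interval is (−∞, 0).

(-3.5357, 0).

On y'=λy, z=hλ:
  k1=λy_n ⇒ h·k1=z·y_n;  k2=λ(1+4/11z)y_n ⇒ h·k2=z(1+4/11z)y_n
  y_{n+1}/y_n = 1 + 2/9z + 7/9z(1+4/11z) = 1 + z + 28/99z²
  ⇒ R(z) = 1 + z + 28/99z².

Solve |R(x)|<1 on ℝ⁻.
x=-0.6: |R|=0.5018
R=1: x+28/99x²=0 ⇒ x=−99/28=-3.5357; min R=1−1/(4·28/99)=0.1161>−1
Confirm numerically:
  x=-2.144: |R|=0.15609 <1
  x=-1.869: |R|=0.11896 <1
  x=-1.448: |R|=0.14501 <1
  x=-3.859: |R|=1.35285 >1
  x=-3.797: |R|=1.28059 >1
  x=-3.742: |R|=1.21832 >1
So |R|<1 on (-3.5357, 0).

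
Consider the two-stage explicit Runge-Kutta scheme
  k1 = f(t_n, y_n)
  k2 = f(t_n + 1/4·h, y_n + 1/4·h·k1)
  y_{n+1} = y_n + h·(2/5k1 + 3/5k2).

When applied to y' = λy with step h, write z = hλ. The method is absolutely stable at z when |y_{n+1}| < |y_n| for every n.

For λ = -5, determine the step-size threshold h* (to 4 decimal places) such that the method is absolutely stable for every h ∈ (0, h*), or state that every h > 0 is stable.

On y'=λy, z=hλ:
  k1=λy_n ⇒ h·k1=z·y_n;  k2=λ(1+1/4z)y_n ⇒ h·k2=z(1+1/4z)y_n
  y_{n+1}/y_n = 1 + 2/5z + 3/5z(1+1/4z) = 1 + z + 3/20z²
  R(z) = 1 + z + 3/20z².

Boundary: |R(x)|=1, x<0.
x=-1.26: |R|=0.0219
R=1: x+3/20x²=0 ⇒ x=−20/3=-6.6667; min R=1−1/(4·3/20)=-0.6667>−1
Confirm numerically:
  x=-5.268: |R|=0.10523 <1
  x=-5.124: |R|=0.18569 <1
  x=-4.858: |R|=0.31798 <1
  x=-3.002: |R|=0.65020 <1
  x=-7.091: |R|=1.45134 >1
  x=-6.852: |R|=1.19049 >1
So |R|<1 on (-6.6667, 0).

(-6.6667,0); λ=-5 ⇒ h* = (20/3)/5 = 1.3333.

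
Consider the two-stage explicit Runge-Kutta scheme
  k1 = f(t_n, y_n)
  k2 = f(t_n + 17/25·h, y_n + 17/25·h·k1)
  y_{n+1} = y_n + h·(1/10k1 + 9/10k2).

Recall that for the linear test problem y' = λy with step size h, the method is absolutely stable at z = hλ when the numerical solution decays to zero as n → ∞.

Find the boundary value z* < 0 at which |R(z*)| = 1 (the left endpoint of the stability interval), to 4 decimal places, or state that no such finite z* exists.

z* = -1.6340.

On y'=λy, z=hλ:
  k1=λy_n ⇒ h·k1=z·y_n;  k2=λ(1+17/25z)y_n ⇒ h·k2=z(1+17/25z)y_n
  y_{n+1}/y_n = 1 + 1/10z + 9/10z(1+17/25z) = 1 + z + 153/250z²
  R(z) = 1 + z + 153/250z².

Solve |R(x)|<1 on ℝ⁻.
x=-1.72: |R|=1.0905
R=1: x+153/250x²=0 ⇒ x=−250/153=-1.6340; min R=1−1/(4·153/250)=0.5915>−1
Confirm numerically:
  x=-1.508: |R|=0.88373 <1
  x=-1.401: |R|=0.80023 <1
  x=-1.336: |R|=0.75636 <1
  x=-2.160: |R|=1.69535 >1
  x=-1.930: |R|=1.34964 >1
Stable set (-1.6340, 0).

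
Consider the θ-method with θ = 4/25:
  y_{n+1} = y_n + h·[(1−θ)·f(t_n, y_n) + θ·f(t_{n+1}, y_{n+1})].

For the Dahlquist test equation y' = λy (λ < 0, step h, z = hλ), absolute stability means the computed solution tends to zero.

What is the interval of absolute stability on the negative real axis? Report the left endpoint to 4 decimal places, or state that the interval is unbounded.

(-2.9412, 0).

Test eqn y'=λy, z=hλ:
  y_{n+1} = y_n + z·[21/25·y_n + 4/25·y_{n+1}] ⇒ (1 − 4/25z)y_{n+1} = (1 + 21/25z)y_n
  ⇒ R(z) = (1 + 21/25z)/(1 − 4/25z).

Find x<0 with |R(x)|<1.
x=-0.37: |R|=0.6507
R=−1: 1+21/25x = −1+4/25x ⇒ -17/25x=2 ⇒ x=2/(-17/25)=-2.9412
Confirm numerically:
  x=-1.858: |R|=0.43223 <1
  x=-1.561: |R|=0.24904 <1
  x=-1.557: |R|=0.24648 <1
  x=-3.319: |R|=1.16781 >1
  x=-2.983: |R|=1.01925 >1
Interval (-2.9412, 0).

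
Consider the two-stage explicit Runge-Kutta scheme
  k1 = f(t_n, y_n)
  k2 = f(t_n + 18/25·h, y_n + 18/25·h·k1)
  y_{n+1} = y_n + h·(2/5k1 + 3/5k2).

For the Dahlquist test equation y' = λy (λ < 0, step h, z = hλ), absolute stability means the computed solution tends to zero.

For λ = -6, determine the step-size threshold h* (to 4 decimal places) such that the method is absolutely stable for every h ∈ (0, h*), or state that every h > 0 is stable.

On y'=λy, z=hλ:
  k1=λy_n ⇒ h·k1=z·y_n;  k2=λ(1+18/25z)y_n ⇒ h·k2=z(1+18/25z)y_n
  y_{n+1}/y_n = 1 + 2/5z + 3/5z(1+18/25z) = 1 + z + 54/125z²
  ⇒ R(z) = 1 + z + 54/125z².

Find x<0 with |R(x)|<1.
x=-1.15: |R|=0.4213
R=1: x+54/125x²=0 ⇒ x=−125/54=-2.3148; min R=1−1/(4·54/125)=0.4213>−1
Confirm numerically:
  x=-1.393: |R|=0.44527 <1
  x=-1.373: |R|=0.44138 <1
  x=-1.003: |R|=0.43160 <1
  x=-2.824: |R|=1.62119 >1
  x=-2.477: |R|=1.17355 >1
  x=-2.372: |R|=1.05860 >1
So |R|<1 on (-2.3148, 0).

(-2.3148,0); λ=-6 ⇒ h* = (125/54)/6 = 0.3858.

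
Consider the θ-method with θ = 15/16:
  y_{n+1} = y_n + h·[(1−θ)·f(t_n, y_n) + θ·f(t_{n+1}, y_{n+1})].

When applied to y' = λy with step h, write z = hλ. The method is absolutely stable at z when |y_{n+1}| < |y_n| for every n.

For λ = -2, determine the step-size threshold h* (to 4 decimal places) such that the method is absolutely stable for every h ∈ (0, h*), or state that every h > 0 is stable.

Test eqn y'=λy, z=hλ:
  y_{n+1} = y_n + z·[1/16·y_n + 15/16·y_{n+1}] ⇒ (1 − 15/16z)y_{n+1} = (1 + 1/16z)y_n
  so R(z) = (1 + 1/16z)/(1 − 15/16z).

Find x<0 with |R(x)|<1.
x=-0.72: |R|=0.5701
x=-2: |R|=0.3043
x=-10: |R|=0.0361
x=-100: |R|=0.0554
θ=15/16≥1/2 ⇒ |1+1/16x|<|1−15/16x| ∀x<0 ⇒ unbounded interval.

interval (−∞, 0). Any h>0 works for λ=-2.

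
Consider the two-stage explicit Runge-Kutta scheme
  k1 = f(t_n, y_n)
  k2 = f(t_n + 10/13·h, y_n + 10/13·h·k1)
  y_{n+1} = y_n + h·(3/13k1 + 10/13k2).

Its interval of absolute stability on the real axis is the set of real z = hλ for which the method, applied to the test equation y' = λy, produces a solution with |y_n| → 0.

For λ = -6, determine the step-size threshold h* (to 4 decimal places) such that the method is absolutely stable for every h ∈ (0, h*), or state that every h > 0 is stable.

With y'=λy (z=hλ):
  k1=λy_n ⇒ h·k1=z·y_n;  k2=λ(1+10/13z)y_n ⇒ h·k2=z(1+10/13z)y_n
  y_{n+1}/y_n = 1 + 3/13z + 10/13z(1+10/13z) = 1 + z + 100/169z²
  ⇒ R(z) = 1 + z + 100/169z².

Solve |R(x)|<1 on ℝ⁻.
x=-0.95: |R|=0.5840
R=1: x+100/169x²=0 ⇒ x=−169/100=-1.6900; min R=1−1/(4·100/169)=0.5775>−1
Confirm numerically:
  x=-1.597: |R|=0.91212 <1
  x=-1.460: |R|=0.80130 <1
  x=-1.349: |R|=0.72781 <1
  x=-0.824: |R|=0.57776 <1
  x=-2.157: |R|=1.59605 >1
  x=-2.154: |R|=1.59139 >1
  x=-1.832: |R|=1.15393 >1
Interval (-1.6900, 0).

(-1.6900,0); λ=-6 ⇒ h* = (169/100)/6 = 0.2817.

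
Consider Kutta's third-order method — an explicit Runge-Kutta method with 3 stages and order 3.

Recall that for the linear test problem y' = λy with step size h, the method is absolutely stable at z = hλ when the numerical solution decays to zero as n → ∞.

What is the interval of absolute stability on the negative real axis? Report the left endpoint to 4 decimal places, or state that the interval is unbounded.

z∈(-2.5127,0).

On y'=λy, z=hλ:
  order 3, 3-stage ⇒ R(z)=1+z+z^2/2+z^3/6
  (e.g. R(-1.58)=0.01081, |R|=0.01081)

Solve |R(x)|<1 on ℝ⁻.
x=-1.58: |R|=0.0108
|R(-2.82)|=1.5814 |R(-2.17)|=0.5186 |R(-2.1)|=0.4385
Bisect:
  x_lo=-3.1213 |R|=2.3182  x_hi=-0.0805 |R|=0.9227
  mid=-1.60088 |R|=0.00327 →hi
  mid=-2.36108 |R|=0.76745 →hi
  mid=-2.74118 |R|=1.41706 →lo
  mid=-2.55113 |R|=1.06424 →lo
  mid=-2.45611 |R|=0.90927 →hi
  mid=-2.50362 |R|=0.98506 →hi
  mid=-2.52738 |R|=1.02422 →lo
  mid=-2.51550 |R|=1.00453 →lo
  ...
  [-2.51290,-2.51272] ⇒ x*=-2.5127
Interval (-2.5127, 0).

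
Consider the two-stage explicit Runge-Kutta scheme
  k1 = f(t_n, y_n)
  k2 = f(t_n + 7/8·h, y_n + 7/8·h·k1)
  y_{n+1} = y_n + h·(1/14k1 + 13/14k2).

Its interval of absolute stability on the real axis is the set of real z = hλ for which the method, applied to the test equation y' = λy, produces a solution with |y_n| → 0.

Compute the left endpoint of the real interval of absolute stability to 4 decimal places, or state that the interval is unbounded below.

Set f=λy, z=hλ:
  k1=λy_n ⇒ h·k1=z·y_n;  k2=λ(1+7/8z)y_n ⇒ h·k2=z(1+7/8z)y_n
  y_{n+1}/y_n = 1 + 1/14z + 13/14z(1+7/8z) = 1 + z + 13/16z²
  Hence R(z) = 1 + z + 13/16z².

Boundary: |R(x)|=1, x<0.
x=-1.67: |R|=1.5960
R=1: x+13/16x²=0 ⇒ x=−16/13=-1.2308; min R=1−1/(4·13/16)=0.6923>−1
Confirm numerically:
  x=-0.831: |R|=0.73008 <1
  x=-0.778: |R|=0.71379 <1
  x=-0.667: |R|=0.69447 <1
  x=-0.502: |R|=0.70275 <1
  x=-1.797: |R|=1.82673 >1
  x=-1.765: |R|=1.76612 >1
Interval (-1.2308, 0).

z* = -1.2308.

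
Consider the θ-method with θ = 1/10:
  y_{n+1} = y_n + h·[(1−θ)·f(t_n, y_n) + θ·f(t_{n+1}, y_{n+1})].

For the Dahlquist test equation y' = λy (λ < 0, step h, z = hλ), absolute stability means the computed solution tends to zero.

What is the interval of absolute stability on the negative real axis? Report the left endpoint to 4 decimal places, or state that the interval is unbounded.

z∈(-2.5000,0).

Test eqn y'=λy, z=hλ:
  y_{n+1} = y_n + z·[9/10·y_n + 1/10·y_{n+1}] ⇒ (1 − 1/10z)y_{n+1} = (1 + 9/10z)y_n
  R(z) = (1 + 9/10z)/(1 − 1/10z).

Boundary: |R(x)|=1, x<0.
x=-1.16: |R|=0.0394
R=−1: 1+9/10x = −1+1/10x ⇒ -4/5x=2 ⇒ x=2/(-4/5)=-2.5000
Confirm numerically:
  x=-2.150: |R|=0.76955 <1
  x=-1.563: |R|=0.35173 <1
  x=-1.323: |R|=0.16842 <1
  x=-1.213: |R|=0.08178 <1
  x=-2.993: |R|=1.30355 >1
  x=-2.811: |R|=1.19421 >1
  x=-2.611: |R|=1.07041 >1
Interval (-2.5000, 0).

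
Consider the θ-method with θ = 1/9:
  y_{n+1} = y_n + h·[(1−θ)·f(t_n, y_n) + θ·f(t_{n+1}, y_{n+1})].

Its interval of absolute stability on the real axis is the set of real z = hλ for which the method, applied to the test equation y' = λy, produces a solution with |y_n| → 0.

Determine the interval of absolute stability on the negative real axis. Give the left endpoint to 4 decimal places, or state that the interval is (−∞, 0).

Set f=λy, z=hλ:
  y_{n+1} = y_n + z·[8/9·y_n + 1/9·y_{n+1}] ⇒ (1 − 1/9z)y_{n+1} = (1 + 8/9z)y_n
  so R(z) = (1 + 8/9z)/(1 − 1/9z).

Need |R(x)|<1, x<0.
x=-0.68: |R|=0.3678
R=−1: 1+8/9x = −1+1/9x ⇒ -7/9x=2 ⇒ x=2/(-7/9)=-2.5714
Confirm numerically:
  x=-2.363: |R|=0.87160 <1
  x=-2.274: |R|=0.81533 <1
  x=-1.291: |R|=0.12904 <1
  x=-2.965: |R|=1.23025 >1
  x=-2.664: |R|=1.05556 >1
Interval (-2.5714, 0).

z∈(-2.5714,0).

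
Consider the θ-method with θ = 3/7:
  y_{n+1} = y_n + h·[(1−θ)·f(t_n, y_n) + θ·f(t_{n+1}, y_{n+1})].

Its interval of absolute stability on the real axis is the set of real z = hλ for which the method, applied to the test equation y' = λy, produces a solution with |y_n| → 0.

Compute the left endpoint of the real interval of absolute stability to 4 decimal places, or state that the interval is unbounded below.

Test eqn y'=λy, z=hλ:
  y_{n+1} = y_n + z·[4/7·y_n + 3/7·y_{n+1}] ⇒ (1 − 3/7z)y_{n+1} = (1 + 4/7z)y_n
  R(z) = (1 + 4/7z)/(1 − 3/7z).

Solve |R(x)|<1 on ℝ⁻.
x=-1.14: |R|=0.2342
R=−1: 1+4/7x = −1+3/7x ⇒ -1/7x=2 ⇒ x=2/(-1/7)=-14.0000
Confirm numerically:
  x=-13.264: |R|=0.98427 <1
  x=-11.938: |R|=0.95184 <1
  x=-11.879: |R|=0.95025 <1
  x=-8.366: |R|=0.82448 <1
  x=-14.337: |R|=1.00674 >1
  x=-14.303: |R|=1.00607 >1
  x=-14.204: |R|=1.00411 >1
Stable set (-14.0000, 0).

z* = -14.0000.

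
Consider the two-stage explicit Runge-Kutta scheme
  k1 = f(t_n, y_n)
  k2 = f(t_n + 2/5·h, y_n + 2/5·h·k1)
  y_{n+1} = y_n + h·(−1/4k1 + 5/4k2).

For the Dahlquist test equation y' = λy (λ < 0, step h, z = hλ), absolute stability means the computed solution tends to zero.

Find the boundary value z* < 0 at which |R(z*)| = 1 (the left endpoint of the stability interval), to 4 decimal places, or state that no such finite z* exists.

With y'=λy (z=hλ):
  k1=λy_n ⇒ h·k1=z·y_n;  k2=λ(1+2/5z)y_n ⇒ h·k2=z(1+2/5z)y_n
  y_{n+1}/y_n = 1 − 1/4z + 5/4z(1+2/5z) = 1 + z + 1/2z²
  ⇒ R(z) = 1 + z + 1/2z².

Solve |R(x)|<1 on ℝ⁻.
x=-0.7: |R|=0.5450
R=1: x+1/2x²=0 ⇒ x=−2=-2.0000; min R=1−1/(4·1/2)=0.5000>−1
Confirm numerically:
  x=-1.883: |R|=0.88984 <1
  x=-1.549: |R|=0.65070 <1
  x=-1.011: |R|=0.50006 <1
  x=-2.492: |R|=1.61303 >1
  x=-2.473: |R|=1.58486 >1
  x=-2.061: |R|=1.06286 >1
Stable set (-2.0000, 0).

left endpoint -2.0000.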